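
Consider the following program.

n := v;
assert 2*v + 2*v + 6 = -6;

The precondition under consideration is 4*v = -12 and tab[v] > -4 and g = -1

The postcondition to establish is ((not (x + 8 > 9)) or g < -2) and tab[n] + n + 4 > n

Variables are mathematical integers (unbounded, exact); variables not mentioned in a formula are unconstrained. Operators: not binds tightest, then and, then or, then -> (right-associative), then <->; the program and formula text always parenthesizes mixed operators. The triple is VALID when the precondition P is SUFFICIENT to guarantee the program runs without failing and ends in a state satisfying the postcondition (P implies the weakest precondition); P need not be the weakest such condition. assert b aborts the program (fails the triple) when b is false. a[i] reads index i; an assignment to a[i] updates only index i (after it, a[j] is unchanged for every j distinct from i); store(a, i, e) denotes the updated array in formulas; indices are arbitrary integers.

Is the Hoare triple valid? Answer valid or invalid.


Working backward. After the program, the postcondition ((not (x + 8 > 9)) or g < -2) and tab[n] + n + 4 > n must hold; in canonical form it is ((not (x > 1)) or g < -2) and tab[n] > -4.
Before assert 2*v + 2*v + 6 = -6: 4*v = -12 and ((not (x > 1)) or g < -2) and tab[n] > -4
Before n := v: 4*v = -12 and ((not (x > 1)) or g < -2) and tab[v] > -4
The weakest precondition is 4*v = -12 and ((not (x > 1)) or g < -2) and tab[v] > -4.
Check whether 4*v = -12 and tab[v] > -4 and g = -1 implies it.
Countermodel: at the initial state g = -1, tab = {[-3] = -3, elsewhere -3}, v = -3, x = 2, the precondition holds but the weakest precondition fails.
Answer: invalid


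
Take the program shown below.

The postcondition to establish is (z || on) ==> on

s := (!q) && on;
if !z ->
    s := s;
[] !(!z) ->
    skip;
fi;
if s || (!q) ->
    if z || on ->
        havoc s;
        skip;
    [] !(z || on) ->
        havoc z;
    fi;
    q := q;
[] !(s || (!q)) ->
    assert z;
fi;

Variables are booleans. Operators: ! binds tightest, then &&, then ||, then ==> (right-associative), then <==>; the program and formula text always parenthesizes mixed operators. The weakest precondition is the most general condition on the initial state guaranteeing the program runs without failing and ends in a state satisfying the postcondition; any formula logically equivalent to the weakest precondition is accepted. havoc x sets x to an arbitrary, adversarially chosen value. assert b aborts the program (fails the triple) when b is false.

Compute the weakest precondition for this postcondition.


Working backward. After the program, (z || on) ==> on must hold.
Then branch requires ((z || on) ==> ((z || on) ==> on)) && ((!(z || on)) ==> on); else branch requires z && ((z || on) ==> on).
Before the if: ((s || (!q)) ==> (((z || on) ==> ((z || on) ==> on)) && ((!(z || on)) ==> on))) && ((!(s || (!q))) ==> (z && ((z || on) ==> on)))
Then branch requires ((s || (!q)) ==> (((z || on) ==> ((z || on) ==> on)) && ((!(z || on)) ==> on))) && ((!(s || (!q))) ==> (z && ((z || on) ==> on))); else branch requires ((s || (!q)) ==> (((z || on) ==> ((z || on) ==> on)) && ((!(z || on)) ==> on))) && ((!(s || (!q))) ==> (z && ((z || on) ==> on))).
Before the if: ((!z) ==> (((s || (!q)) ==> (((z || on) ==> ((z || on) ==> on)) && ((!(z || on)) ==> on))) && ((!(s || (!q))) ==> (z && ((z || on) ==> on))))) && (z ==> (((s || (!q)) ==> (((z || on) ==> ((z || on) ==> on)) && ((!(z || on)) ==> on))) && ((!(s || (!q))) ==> (z && ((z || on) ==> on)))))
Before s := (!q) && on: ((!z) ==> (((((!q) && on) || (!q)) ==> (((z || on) ==> ((z || on) ==> on)) && ((!(z || on)) ==> on))) && ((!(((!q) && on) || (!q))) ==> (z && ((z || on) ==> on))))) && (z ==> (((((!q) && on) || (!q)) ==> (((z || on) ==> ((z || on) ==> on)) && ((!(z || on)) ==> on))) && ((!(((!q) && on) || (!q))) ==> (z && ((z || on) ==> on)))))
Answer: WP = ((!z) ==> (((((!q) && on) || (!q)) ==> (((z || on) ==> ((z || on) ==> on)) && ((!(z || on)) ==> on))) && ((!(((!q) && on) || (!q))) ==> (z && ((z || on) ==> on))))) && (z ==> (((((!q) && on) || (!q)) ==> (((z || on) ==> ((z || on) ==> on)) && ((!(z || on)) ==> on))) && ((!(((!q) && on) || (!q))) ==> (z && ((z || on) ==> on)))))


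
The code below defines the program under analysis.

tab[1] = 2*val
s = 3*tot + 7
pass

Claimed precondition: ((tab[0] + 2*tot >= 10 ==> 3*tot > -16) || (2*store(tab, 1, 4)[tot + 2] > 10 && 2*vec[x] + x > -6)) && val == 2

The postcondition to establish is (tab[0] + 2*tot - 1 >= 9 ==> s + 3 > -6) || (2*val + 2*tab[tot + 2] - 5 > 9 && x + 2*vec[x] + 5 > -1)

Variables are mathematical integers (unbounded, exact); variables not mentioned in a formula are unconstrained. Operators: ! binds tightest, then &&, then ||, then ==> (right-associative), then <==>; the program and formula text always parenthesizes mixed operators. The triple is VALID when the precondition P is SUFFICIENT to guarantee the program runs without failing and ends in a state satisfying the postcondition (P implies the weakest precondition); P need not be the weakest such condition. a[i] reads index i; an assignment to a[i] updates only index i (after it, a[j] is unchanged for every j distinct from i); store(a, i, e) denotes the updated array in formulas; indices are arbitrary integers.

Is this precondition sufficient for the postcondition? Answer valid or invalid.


Working backward. After the program, the postcondition (tab[0] + 2*tot - 1 >= 9 ==> s + 3 > -6) || (2*val + 2*tab[tot + 2] - 5 > 9 && x + 2*vec[x] + 5 > -1) must hold; in canonical form it is (tab[0] + 2*tot >= 10 ==> s > -9) || (2*tab[tot + 2] + 2*val > 14 && 2*vec[x] + x > -6).
Before skip: (tab[0] + 2*tot >= 10 ==> s > -9) || (2*tab[tot + 2] + 2*val > 14 && 2*vec[x] + x > -6)
Before s := 3*tot + 7: (tab[0] + 2*tot >= 10 ==> 3*tot > -16) || (2*tab[tot + 2] + 2*val > 14 && 2*vec[x] + x > -6)
Before tab[1] := 2*val: (tab[0] + 2*tot >= 10 ==> 3*tot > -16) || (2*store(tab, 1, 2*val)[tot + 2] + 2*val > 14 && 2*vec[x] + x > -6)
The weakest precondition is (tab[0] + 2*tot >= 10 ==> 3*tot > -16) || (2*store(tab, 1, 2*val)[tot + 2] + 2*val > 14 && 2*vec[x] + x > -6).
Check whether ((tab[0] + 2*tot >= 10 ==> 3*tot > -16) || (2*store(tab, 1, 4)[tot + 2] > 10 && 2*vec[x] + x > -6)) && val == 2 implies it.
Every state satisfying the precondition satisfies the weakest precondition: the implication holds.
Answer: valid


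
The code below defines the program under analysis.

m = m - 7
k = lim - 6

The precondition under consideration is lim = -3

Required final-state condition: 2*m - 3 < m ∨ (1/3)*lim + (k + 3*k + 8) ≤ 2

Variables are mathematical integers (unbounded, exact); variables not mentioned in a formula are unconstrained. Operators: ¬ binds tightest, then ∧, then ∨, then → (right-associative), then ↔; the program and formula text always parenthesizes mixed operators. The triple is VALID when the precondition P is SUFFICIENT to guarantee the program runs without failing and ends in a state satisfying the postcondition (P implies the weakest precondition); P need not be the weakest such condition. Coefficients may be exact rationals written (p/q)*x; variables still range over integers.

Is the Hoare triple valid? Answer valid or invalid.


Working backward. After the program, the postcondition 2*m - 3 < m ∨ (1/3)*lim + (k + 3*k + 8) ≤ 2 must hold; in canonical form it is m < 3 ∨ 4*k + (1/3)*lim ≤ -6.
Before k := lim - 6: m < 3 ∨ (13/3)*lim ≤ 18
Before m := m - 7: m < 10 ∨ (13/3)*lim ≤ 18
The weakest precondition is m < 10 ∨ (13/3)*lim ≤ 18.
Check whether lim = -3 implies it.
Every state satisfying the precondition satisfies the weakest precondition: the implication holds.
Answer: valid


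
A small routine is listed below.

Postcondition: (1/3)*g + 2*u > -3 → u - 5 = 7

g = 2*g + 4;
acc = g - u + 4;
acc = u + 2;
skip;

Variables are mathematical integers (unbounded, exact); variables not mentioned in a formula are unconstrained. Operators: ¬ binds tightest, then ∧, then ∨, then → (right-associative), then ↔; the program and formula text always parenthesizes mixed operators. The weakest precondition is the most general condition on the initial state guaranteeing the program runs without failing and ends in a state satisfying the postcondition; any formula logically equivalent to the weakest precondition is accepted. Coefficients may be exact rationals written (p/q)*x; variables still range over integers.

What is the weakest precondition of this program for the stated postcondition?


Working backward. After the program, the postcondition (1/3)*g + 2*u > -3 → u - 5 = 7 must hold; in canonical form it is (1/3)*g + 2*u > -3 → u = 12.
Before skip: (1/3)*g + 2*u > -3 → u = 12
Before acc := u + 2: (1/3)*g + 2*u > -3 → u = 12
Before acc := g - u + 4: (1/3)*g + 2*u > -3 → u = 12
Before g := 2*g + 4: (2/3)*g + 2*u > -13/3 → u = 12
Answer: WP = (2/3)*g + 2*u > -13/3 → u = 12


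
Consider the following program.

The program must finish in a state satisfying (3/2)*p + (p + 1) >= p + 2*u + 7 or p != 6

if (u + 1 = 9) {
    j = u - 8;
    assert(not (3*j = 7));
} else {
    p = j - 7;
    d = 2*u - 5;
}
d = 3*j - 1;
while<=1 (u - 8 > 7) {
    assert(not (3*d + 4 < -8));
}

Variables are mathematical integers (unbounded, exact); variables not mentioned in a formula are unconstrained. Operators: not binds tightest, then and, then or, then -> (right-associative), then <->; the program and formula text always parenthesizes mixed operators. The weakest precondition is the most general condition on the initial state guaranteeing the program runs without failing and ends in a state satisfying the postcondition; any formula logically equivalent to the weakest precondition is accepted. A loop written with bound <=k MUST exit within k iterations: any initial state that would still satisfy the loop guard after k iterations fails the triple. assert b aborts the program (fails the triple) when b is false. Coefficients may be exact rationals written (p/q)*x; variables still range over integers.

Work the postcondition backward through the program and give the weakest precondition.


Working backward. After the program, the postcondition (3/2)*p + (p + 1) >= p + 2*u + 7 or p != 6 must hold; in canonical form it is (3/2)*p >= 2*u + 6 or p != 6.
Before the loop (bound <=1), unroll the exhaustion recursion (WP_0 = exit-now case; WP_j = one more guarded iteration, up to j = 1):
  WP_0: (not (u > 15)) and ((3/2)*p >= 2*u + 6 or p != 6)
  WP_1: (u > 15 -> ((not (3*d < -12)) and (not (u > 15)) and ((3/2)*p >= 2*u + 6 or p != 6))) and ((not (u > 15)) -> ((3/2)*p >= 2*u + 6 or p != 6))
So before the loop: (u > 15 -> ((not (3*d < -12)) and (not (u > 15)) and ((3/2)*p >= 2*u + 6 or p != 6))) and ((not (u > 15)) -> ((3/2)*p >= 2*u + 6 or p != 6))
Before d := 3*j - 1: (u > 15 -> ((not (9*j < -9)) and (not (u > 15)) and ((3/2)*p >= 2*u + 6 or p != 6))) and ((not (u > 15)) -> ((3/2)*p >= 2*u + 6 or p != 6))
Then branch requires (not (3*u = 31)) and (u > 15 -> ((not (9*u < 63)) and (not (u > 15)) and ((3/2)*p >= 2*u + 6 or p != 6))) and ((not (u > 15)) -> ((3/2)*p >= 2*u + 6 or p != 6)); else branch requires (u > 15 -> ((not (9*j < -9)) and (not (u > 15)) and ((3/2)*j >= 2*u + 33/2 or j != 13))) and ((not (u > 15)) -> ((3/2)*j >= 2*u + 33/2 or j != 13)).
Before the if: (u = 8 -> ((not (3*u = 31)) and (u > 15 -> ((not (9*u < 63)) and (not (u > 15)) and ((3/2)*p >= 2*u + 6 or p != 6))) and ((not (u > 15)) -> ((3/2)*p >= 2*u + 6 or p != 6)))) and ((not (u = 8)) -> ((u > 15 -> ((not (9*j < -9)) and (not (u > 15)) and ((3/2)*j >= 2*u + 33/2 or j != 13))) and ((not (u > 15)) -> ((3/2)*j >= 2*u + 33/2 or j != 13))))
Answer: WP = (u = 8 -> ((not (3*u = 31)) and (u > 15 -> ((not (9*u < 63)) and (not (u > 15)) and ((3/2)*p >= 2*u + 6 or p != 6))) and ((not (u > 15)) -> ((3/2)*p >= 2*u + 6 or p != 6)))) and ((not (u = 8)) -> ((u > 15 -> ((not (9*j < -9)) and (not (u > 15)) and ((3/2)*j >= 2*u + 33/2 or j != 13))) and ((not (u > 15)) -> ((3/2)*j >= 2*u + 33/2 or j != 13))))


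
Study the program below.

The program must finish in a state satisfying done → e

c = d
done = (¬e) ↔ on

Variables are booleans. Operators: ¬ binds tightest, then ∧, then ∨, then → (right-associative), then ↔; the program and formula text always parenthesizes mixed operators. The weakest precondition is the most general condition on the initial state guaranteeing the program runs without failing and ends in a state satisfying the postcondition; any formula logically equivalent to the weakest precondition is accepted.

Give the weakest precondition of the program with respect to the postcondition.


Working backward. After the program, done → e must hold.
Before done := (¬e) ↔ on: ((¬e) ↔ on) → e
Before c := d: ((¬e) ↔ on) → e
Answer: WP = ((¬e) ↔ on) → e


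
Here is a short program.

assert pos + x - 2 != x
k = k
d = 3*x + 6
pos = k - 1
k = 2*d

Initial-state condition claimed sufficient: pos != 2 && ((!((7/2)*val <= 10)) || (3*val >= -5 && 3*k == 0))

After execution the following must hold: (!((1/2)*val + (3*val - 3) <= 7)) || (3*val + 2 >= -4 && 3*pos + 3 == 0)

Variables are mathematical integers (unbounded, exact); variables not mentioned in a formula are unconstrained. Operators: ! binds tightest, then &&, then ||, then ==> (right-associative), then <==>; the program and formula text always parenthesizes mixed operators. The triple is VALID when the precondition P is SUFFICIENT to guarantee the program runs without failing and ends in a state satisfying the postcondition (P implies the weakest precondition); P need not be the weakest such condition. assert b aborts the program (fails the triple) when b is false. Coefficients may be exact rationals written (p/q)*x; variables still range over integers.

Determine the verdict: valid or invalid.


Working backward. After the program, the postcondition (!((1/2)*val + (3*val - 3) <= 7)) || (3*val + 2 >= -4 && 3*pos + 3 == 0) must hold; in canonical form it is (!((7/2)*val <= 10)) || (3*val >= -6 && 3*pos == -3).
Before k := 2*d: (!((7/2)*val <= 10)) || (3*val >= -6 && 3*pos == -3)
Before pos := k - 1: (!((7/2)*val <= 10)) || (3*val >= -6 && 3*k == 0)
Before d := 3*x + 6: (!((7/2)*val <= 10)) || (3*val >= -6 && 3*k == 0)
Before k := k: (!((7/2)*val <= 10)) || (3*val >= -6 && 3*k == 0)
Before assert pos + x - 2 != x: pos != 2 && ((!((7/2)*val <= 10)) || (3*val >= -6 && 3*k == 0))
The weakest precondition is pos != 2 && ((!((7/2)*val <= 10)) || (3*val >= -6 && 3*k == 0)).
Check whether pos != 2 && ((!((7/2)*val <= 10)) || (3*val >= -5 && 3*k == 0)) implies it.
Every state satisfying the precondition satisfies the weakest precondition: the implication holds.
Answer: valid


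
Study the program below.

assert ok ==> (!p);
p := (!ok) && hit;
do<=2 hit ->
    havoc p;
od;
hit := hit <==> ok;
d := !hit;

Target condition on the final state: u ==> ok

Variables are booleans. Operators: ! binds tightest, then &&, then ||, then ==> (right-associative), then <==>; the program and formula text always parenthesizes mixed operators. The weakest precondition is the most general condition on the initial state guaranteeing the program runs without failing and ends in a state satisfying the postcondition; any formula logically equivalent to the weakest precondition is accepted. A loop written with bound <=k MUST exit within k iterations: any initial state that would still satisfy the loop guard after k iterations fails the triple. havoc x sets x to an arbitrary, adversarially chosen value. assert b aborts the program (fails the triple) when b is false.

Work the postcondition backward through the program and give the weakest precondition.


Working backward. After the program, u ==> ok must hold.
Before d := !hit: u ==> ok
Before hit := hit <==> ok: u ==> ok
Before the loop (bound <=2), unroll the exhaustion recursion (WP_0 = exit-now case; WP_j = one more guarded iteration, up to j = 2):
  WP_0: (!hit) && (u ==> ok)
  WP_1: (hit ==> ((!hit) && (u ==> ok))) && ((!hit) ==> (u ==> ok))
  WP_2: (hit ==> ((hit ==> ((!hit) && (u ==> ok))) && ((!hit) ==> (u ==> ok)))) && ((!hit) ==> (u ==> ok))
So before the loop: (hit ==> ((hit ==> ((!hit) && (u ==> ok))) && ((!hit) ==> (u ==> ok)))) && ((!hit) ==> (u ==> ok))
Before p := (!ok) && hit: (hit ==> ((hit ==> ((!hit) && (u ==> ok))) && ((!hit) ==> (u ==> ok)))) && ((!hit) ==> (u ==> ok))
Before assert ok ==> (!p): (ok ==> (!p)) && (hit ==> ((hit ==> ((!hit) && (u ==> ok))) && ((!hit) ==> (u ==> ok)))) && ((!hit) ==> (u ==> ok))
Answer: WP = (ok ==> (!p)) && (hit ==> ((hit ==> ((!hit) && (u ==> ok))) && ((!hit) ==> (u ==> ok)))) && ((!hit) ==> (u ==> ok))


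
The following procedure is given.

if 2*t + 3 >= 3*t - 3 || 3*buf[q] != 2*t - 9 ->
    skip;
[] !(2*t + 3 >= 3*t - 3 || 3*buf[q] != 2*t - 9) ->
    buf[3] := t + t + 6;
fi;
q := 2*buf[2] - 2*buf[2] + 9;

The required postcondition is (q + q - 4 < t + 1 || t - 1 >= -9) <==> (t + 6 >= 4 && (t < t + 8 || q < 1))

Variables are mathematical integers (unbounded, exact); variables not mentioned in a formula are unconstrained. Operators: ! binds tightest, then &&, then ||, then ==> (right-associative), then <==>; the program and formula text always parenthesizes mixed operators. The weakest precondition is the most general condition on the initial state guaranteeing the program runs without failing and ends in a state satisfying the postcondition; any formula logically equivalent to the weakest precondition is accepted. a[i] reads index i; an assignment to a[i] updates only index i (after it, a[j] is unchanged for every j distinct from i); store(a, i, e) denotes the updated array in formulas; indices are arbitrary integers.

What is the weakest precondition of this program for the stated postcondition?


Working backward. After the program, the postcondition (q + q - 4 < t + 1 || t - 1 >= -9) <==> (t + 6 >= 4 && (t < t + 8 || q < 1)) must hold; in canonical form it is (2*q < t + 5 || t >= -8) <==> t >= -2.
Before q := 2*buf[2] - 2*buf[2] + 9: (t > 13 || t >= -8) <==> t >= -2
Then branch requires (t > 13 || t >= -8) <==> t >= -2; else branch requires (t > 13 || t >= -8) <==> t >= -2.
Before the if: ((t <= 6 || 3*buf[q] != 2*t - 9) ==> ((t > 13 || t >= -8) <==> t >= -2)) && ((!(t <= 6 || 3*buf[q] != 2*t - 9)) ==> ((t > 13 || t >= -8) <==> t >= -2))
Answer: WP = ((t <= 6 || 3*buf[q] != 2*t - 9) ==> ((t > 13 || t >= -8) <==> t >= -2)) && ((!(t <= 6 || 3*buf[q] != 2*t - 9)) ==> ((t > 13 || t >= -8) <==> t >= -2))


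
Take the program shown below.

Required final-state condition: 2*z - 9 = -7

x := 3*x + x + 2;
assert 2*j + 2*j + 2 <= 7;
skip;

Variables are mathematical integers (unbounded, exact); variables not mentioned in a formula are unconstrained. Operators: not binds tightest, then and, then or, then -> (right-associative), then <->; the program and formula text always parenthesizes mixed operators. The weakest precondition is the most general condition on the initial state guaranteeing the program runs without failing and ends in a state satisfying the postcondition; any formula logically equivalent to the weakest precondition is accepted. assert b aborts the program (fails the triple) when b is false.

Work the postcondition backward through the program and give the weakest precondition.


Working backward. After the program, the postcondition 2*z - 9 = -7 must hold; in canonical form it is 2*z = 2.
Before skip: 2*z = 2
Before assert 2*j + 2*j + 2 <= 7: 4*j <= 5 and 2*z = 2
Before x := 3*x + x + 2: 4*j <= 5 and 2*z = 2
Answer: WP = 4*j <= 5 and 2*z = 2


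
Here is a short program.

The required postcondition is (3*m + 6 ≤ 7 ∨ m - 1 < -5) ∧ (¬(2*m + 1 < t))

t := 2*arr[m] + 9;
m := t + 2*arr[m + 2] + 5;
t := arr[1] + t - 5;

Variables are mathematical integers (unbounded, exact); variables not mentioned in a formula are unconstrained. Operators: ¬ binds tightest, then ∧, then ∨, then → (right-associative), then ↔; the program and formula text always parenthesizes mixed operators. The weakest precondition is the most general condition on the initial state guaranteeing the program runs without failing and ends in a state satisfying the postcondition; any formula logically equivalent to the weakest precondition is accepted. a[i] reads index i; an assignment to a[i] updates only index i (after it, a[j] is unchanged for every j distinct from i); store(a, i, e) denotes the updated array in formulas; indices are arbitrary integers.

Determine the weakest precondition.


Working backward. After the program, the postcondition (3*m + 6 ≤ 7 ∨ m - 1 < -5) ∧ (¬(2*m + 1 < t)) must hold; in canonical form it is (3*m ≤ 1 ∨ m < -4) ∧ (¬(2*m < t - 1)).
Before t := arr[1] + t - 5: (3*m ≤ 1 ∨ m < -4) ∧ (¬(2*m < arr[1] + t - 6))
Before m := t + 2*arr[m + 2] + 5: (6*arr[m + 2] + 3*t ≤ -14 ∨ 2*arr[m + 2] + t < -9) ∧ (¬(4*arr[m + 2] + t < arr[1] - 16))
Before t := 2*arr[m] + 9: (6*arr[m + 2] + 6*arr[m] ≤ -41 ∨ 2*arr[m + 2] + 2*arr[m] < -18) ∧ (¬(4*arr[m + 2] + 2*arr[m] < arr[1] - 25))
Answer: WP = (6*arr[m + 2] + 6*arr[m] ≤ -41 ∨ 2*arr[m + 2] + 2*arr[m] < -18) ∧ (¬(4*arr[m + 2] + 2*arr[m] < arr[1] - 25))


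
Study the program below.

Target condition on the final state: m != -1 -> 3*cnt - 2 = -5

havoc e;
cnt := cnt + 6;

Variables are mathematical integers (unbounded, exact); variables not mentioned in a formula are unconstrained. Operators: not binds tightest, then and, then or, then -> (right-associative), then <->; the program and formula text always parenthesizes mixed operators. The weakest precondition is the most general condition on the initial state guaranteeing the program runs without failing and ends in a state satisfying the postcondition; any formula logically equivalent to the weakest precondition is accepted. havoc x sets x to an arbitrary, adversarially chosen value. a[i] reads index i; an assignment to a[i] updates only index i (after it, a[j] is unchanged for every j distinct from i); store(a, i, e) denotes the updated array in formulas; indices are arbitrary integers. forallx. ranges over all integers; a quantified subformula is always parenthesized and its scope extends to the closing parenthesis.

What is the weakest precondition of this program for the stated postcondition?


Working backward. After the program, the postcondition m != -1 -> 3*cnt - 2 = -5 must hold; in canonical form it is m != -1 -> 3*cnt = -3.
Before cnt := cnt + 6: m != -1 -> 3*cnt = -21
Before havoc e: m != -1 -> 3*cnt = -21
Answer: WP = m != -1 -> 3*cnt = -21


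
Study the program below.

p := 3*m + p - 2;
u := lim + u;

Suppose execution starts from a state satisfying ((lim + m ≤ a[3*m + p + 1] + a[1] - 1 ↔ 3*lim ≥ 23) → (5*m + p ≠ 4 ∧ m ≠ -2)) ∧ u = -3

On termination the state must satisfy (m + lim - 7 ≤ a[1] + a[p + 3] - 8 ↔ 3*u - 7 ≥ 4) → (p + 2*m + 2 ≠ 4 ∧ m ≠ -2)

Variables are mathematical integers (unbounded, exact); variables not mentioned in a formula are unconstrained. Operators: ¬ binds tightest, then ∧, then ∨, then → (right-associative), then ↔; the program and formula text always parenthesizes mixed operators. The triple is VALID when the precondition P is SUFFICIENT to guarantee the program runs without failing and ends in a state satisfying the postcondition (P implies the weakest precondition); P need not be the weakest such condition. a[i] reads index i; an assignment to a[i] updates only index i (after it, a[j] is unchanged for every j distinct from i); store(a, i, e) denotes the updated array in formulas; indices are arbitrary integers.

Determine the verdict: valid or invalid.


Working backward. After the program, the postcondition (m + lim - 7 ≤ a[1] + a[p + 3] - 8 ↔ 3*u - 7 ≥ 4) → (p + 2*m + 2 ≠ 4 ∧ m ≠ -2) must hold; in canonical form it is (lim + m ≤ a[p + 3] + a[1] - 1 ↔ 3*u ≥ 11) → (2*m + p ≠ 2 ∧ m ≠ -2).
Before u := lim + u: (lim + m ≤ a[p + 3] + a[1] - 1 ↔ 3*lim + 3*u ≥ 11) → (2*m + p ≠ 2 ∧ m ≠ -2)
Before p := 3*m + p - 2: (lim + m ≤ a[3*m + p + 1] + a[1] - 1 ↔ 3*lim + 3*u ≥ 11) → (5*m + p ≠ 4 ∧ m ≠ -2)
The weakest precondition is (lim + m ≤ a[3*m + p + 1] + a[1] - 1 ↔ 3*lim + 3*u ≥ 11) → (5*m + p ≠ 4 ∧ m ≠ -2).
Check whether ((lim + m ≤ a[3*m + p + 1] + a[1] - 1 ↔ 3*lim ≥ 23) → (5*m + p ≠ 4 ∧ m ≠ -2)) ∧ u = -3 implies it.
Countermodel: at the initial state a = {[-5] = 0, [1] = 6, elsewhere 6}, lim = 7, m = -2, p = 0, u = -3, the precondition holds but the weakest precondition fails.
Answer: invalid


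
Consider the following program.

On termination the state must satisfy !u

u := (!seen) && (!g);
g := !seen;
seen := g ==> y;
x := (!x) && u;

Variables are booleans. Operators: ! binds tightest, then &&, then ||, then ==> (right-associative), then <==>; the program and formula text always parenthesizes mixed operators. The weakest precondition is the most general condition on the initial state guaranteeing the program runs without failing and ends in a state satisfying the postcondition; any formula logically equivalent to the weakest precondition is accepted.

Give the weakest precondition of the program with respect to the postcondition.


Working backward. After the program, !u must hold.
Before x := (!x) && u: !u
Before seen := g ==> y: !u
Before g := !seen: !u
Before u := (!seen) && (!g): !((!seen) && (!g))
Answer: WP = !((!seen) && (!g))


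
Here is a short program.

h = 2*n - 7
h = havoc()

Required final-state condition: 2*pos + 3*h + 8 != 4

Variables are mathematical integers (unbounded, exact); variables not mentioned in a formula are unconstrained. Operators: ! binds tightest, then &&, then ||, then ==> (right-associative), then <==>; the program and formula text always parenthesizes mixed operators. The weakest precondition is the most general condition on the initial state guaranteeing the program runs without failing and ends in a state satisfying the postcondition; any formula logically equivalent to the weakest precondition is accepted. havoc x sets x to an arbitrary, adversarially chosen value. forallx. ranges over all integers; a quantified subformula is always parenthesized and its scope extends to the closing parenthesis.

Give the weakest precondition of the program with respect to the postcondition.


Working backward. After the program, the postcondition 2*pos + 3*h + 8 != 4 must hold; in canonical form it is 3*h + 2*pos != -4.
Before havoc h: forall h_1. 3*h_1 + 2*pos != -4
Before h := 2*n - 7: forall h_1. 3*h_1 + 2*pos != -4
Answer: WP = forall h_1. 3*h_1 + 2*pos != -4


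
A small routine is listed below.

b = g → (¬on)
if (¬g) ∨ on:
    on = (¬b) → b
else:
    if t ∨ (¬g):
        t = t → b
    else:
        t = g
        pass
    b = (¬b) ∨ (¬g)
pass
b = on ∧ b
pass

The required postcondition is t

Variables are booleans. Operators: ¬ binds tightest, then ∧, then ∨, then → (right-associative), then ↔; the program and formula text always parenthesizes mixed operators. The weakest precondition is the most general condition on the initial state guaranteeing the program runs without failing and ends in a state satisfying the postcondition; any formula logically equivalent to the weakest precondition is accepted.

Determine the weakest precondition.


Working backward. After the program, t must hold.
Before skip: t
Before b := on ∧ b: t
Before skip: t
Then branch requires t; else branch requires ((t ∨ (¬g)) → (t → b)) ∧ ((¬(t ∨ (¬g))) → g).
Before the if: (((¬g) ∨ on) → t) ∧ ((¬((¬g) ∨ on)) → (((t ∨ (¬g)) → (t → b)) ∧ ((¬(t ∨ (¬g))) → g)))
Before b := g → (¬on): (((¬g) ∨ on) → t) ∧ ((¬((¬g) ∨ on)) → (((t ∨ (¬g)) → (t → (g → (¬on)))) ∧ ((¬(t ∨ (¬g))) → g)))
Answer: WP = (((¬g) ∨ on) → t) ∧ ((¬((¬g) ∨ on)) → (((t ∨ (¬g)) → (t → (g → (¬on)))) ∧ ((¬(t ∨ (¬g))) → g)))


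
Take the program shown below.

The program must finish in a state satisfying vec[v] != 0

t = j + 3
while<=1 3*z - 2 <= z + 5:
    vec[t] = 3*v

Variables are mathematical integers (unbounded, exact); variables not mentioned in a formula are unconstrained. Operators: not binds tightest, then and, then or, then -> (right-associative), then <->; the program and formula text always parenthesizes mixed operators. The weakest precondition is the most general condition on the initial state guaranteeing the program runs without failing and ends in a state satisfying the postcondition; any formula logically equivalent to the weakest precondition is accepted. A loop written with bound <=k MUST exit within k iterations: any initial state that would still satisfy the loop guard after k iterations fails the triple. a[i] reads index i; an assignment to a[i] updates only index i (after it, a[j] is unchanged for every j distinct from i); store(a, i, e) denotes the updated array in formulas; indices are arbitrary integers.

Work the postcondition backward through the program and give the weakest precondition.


Working backward. After the program, vec[v] != 0 must hold.
Before the loop (bound <=1), unroll the exhaustion recursion (WP_0 = exit-now case; WP_j = one more guarded iteration, up to j = 1):
  WP_0: (not (2*z <= 7)) and vec[v] != 0
  WP_1: (2*z <= 7 -> ((not (2*z <= 7)) and store(vec, t, 3*v)[v] != 0)) and ((not (2*z <= 7)) -> vec[v] != 0)
So before the loop: (2*z <= 7 -> ((not (2*z <= 7)) and store(vec, t, 3*v)[v] != 0)) and ((not (2*z <= 7)) -> vec[v] != 0)
Before t := j + 3: (2*z <= 7 -> ((not (2*z <= 7)) and store(vec, j + 3, 3*v)[v] != 0)) and ((not (2*z <= 7)) -> vec[v] != 0)
Answer: WP = (2*z <= 7 -> ((not (2*z <= 7)) and store(vec, j + 3, 3*v)[v] != 0)) and ((not (2*z <= 7)) -> vec[v] != 0)


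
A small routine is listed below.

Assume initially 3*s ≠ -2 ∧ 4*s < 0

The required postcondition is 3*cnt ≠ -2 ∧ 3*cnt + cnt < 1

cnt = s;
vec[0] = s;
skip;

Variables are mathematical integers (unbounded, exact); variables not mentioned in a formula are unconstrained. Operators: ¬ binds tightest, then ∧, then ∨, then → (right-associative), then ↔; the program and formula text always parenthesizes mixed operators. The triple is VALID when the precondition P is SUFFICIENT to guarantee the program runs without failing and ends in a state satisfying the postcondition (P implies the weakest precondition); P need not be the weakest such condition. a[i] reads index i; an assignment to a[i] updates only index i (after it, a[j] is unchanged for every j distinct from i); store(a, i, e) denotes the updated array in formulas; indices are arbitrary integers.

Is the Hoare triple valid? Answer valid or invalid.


Working backward. After the program, the postcondition 3*cnt ≠ -2 ∧ 3*cnt + cnt < 1 must hold; in canonical form it is 3*cnt ≠ -2 ∧ 4*cnt < 1.
Before skip: 3*cnt ≠ -2 ∧ 4*cnt < 1
Before vec[0] := s: 3*cnt ≠ -2 ∧ 4*cnt < 1
Before cnt := s: 3*s ≠ -2 ∧ 4*s < 1
The weakest precondition is 3*s ≠ -2 ∧ 4*s < 1.
Check whether 3*s ≠ -2 ∧ 4*s < 0 implies it.
Every state satisfying the precondition satisfies the weakest precondition: the implication holds.
Answer: valid


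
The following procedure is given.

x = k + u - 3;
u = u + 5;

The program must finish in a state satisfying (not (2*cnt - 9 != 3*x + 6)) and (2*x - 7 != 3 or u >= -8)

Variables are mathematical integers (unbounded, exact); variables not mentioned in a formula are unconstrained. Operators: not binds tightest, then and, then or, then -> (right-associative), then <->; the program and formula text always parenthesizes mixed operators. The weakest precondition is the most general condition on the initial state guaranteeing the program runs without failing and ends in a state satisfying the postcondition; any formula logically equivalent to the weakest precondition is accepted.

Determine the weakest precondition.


Working backward. After the program, the postcondition (not (2*cnt - 9 != 3*x + 6)) and (2*x - 7 != 3 or u >= -8) must hold; in canonical form it is (not (2*cnt != 3*x + 15)) and (2*x != 10 or u >= -8).
Before u := u + 5: (not (2*cnt != 3*x + 15)) and (2*x != 10 or u >= -13)
Before x := k + u - 3: (not (2*cnt != 3*k + 3*u + 6)) and (2*k + 2*u != 16 or u >= -13)
Answer: WP = (not (2*cnt != 3*k + 3*u + 6)) and (2*k + 2*u != 16 or u >= -13)


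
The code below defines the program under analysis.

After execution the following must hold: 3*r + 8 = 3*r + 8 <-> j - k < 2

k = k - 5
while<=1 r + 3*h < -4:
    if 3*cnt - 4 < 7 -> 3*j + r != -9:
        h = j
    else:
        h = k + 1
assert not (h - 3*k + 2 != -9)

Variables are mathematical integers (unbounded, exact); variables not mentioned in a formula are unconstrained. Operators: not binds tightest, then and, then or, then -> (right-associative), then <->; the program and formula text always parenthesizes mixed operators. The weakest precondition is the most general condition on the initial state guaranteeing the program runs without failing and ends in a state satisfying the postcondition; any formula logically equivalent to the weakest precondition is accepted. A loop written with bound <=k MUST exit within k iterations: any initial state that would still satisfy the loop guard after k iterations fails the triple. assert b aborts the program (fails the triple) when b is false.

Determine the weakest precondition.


Working backward. After the program, the postcondition 3*r + 8 = 3*r + 8 <-> j - k < 2 must hold; in canonical form it is j < k + 2.
Before assert not (h - 3*k + 2 != -9): (not (h != 3*k - 11)) and j < k + 2
Before the loop (bound <=1), unroll the exhaustion recursion (WP_0 = exit-now case; WP_j = one more guarded iteration, up to j = 1):
  WP_0: (not (3*h + r < -4)) and (not (h != 3*k - 11)) and j < k + 2
  WP_1: (3*h + r < -4 -> (((3*cnt < 11 -> 3*j + r != -9) -> ((not (3*j + r < -4)) and (not (j != 3*k - 11)) and j < k + 2)) and ((not (3*cnt < 11 -> 3*j + r != -9)) -> ((not (3*k + r < -7)) and (not (2*k != 12)) and j < k + 2)))) and ((not (3*h + r < -4)) -> ((not (h != 3*k - 11)) and j < k + 2))
So before the loop: (3*h + r < -4 -> (((3*cnt < 11 -> 3*j + r != -9) -> ((not (3*j + r < -4)) and (not (j != 3*k - 11)) and j < k + 2)) and ((not (3*cnt < 11 -> 3*j + r != -9)) -> ((not (3*k + r < -7)) and (not (2*k != 12)) and j < k + 2)))) and ((not (3*h + r < -4)) -> ((not (h != 3*k - 11)) and j < k + 2))
Before k := k - 5: (3*h + r < -4 -> (((3*cnt < 11 -> 3*j + r != -9) -> ((not (3*j + r < -4)) and (not (j != 3*k - 26)) and j < k - 3)) and ((not (3*cnt < 11 -> 3*j + r != -9)) -> ((not (3*k + r < 8)) and (not (2*k != 22)) and j < k - 3)))) and ((not (3*h + r < -4)) -> ((not (h != 3*k - 26)) and j < k - 3))
Answer: WP = (3*h + r < -4 -> (((3*cnt < 11 -> 3*j + r != -9) -> ((not (3*j + r < -4)) and (not (j != 3*k - 26)) and j < k - 3)) and ((not (3*cnt < 11 -> 3*j + r != -9)) -> ((not (3*k + r < 8)) and (not (2*k != 22)) and j < k - 3)))) and ((not (3*h + r < -4)) -> ((not (h != 3*k - 26)) and j < k - 3))


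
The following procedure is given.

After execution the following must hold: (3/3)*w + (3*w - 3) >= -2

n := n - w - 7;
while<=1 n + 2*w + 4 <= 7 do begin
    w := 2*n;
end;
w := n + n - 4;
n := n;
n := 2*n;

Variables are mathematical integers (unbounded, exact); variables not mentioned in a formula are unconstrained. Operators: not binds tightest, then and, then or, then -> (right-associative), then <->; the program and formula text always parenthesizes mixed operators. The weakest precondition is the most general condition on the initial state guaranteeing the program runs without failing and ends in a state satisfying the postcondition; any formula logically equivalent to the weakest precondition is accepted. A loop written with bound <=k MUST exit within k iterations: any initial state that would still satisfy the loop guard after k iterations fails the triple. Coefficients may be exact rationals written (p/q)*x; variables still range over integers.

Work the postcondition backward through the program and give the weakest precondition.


Working backward. After the program, the postcondition (3/3)*w + (3*w - 3) >= -2 must hold; in canonical form it is 4*w >= 1.
Before n := 2*n: 4*w >= 1
Before n := n: 4*w >= 1
Before w := n + n - 4: 8*n >= 17
Before the loop (bound <=1), unroll the exhaustion recursion (WP_0 = exit-now case; WP_j = one more guarded iteration, up to j = 1):
  WP_0: (not (n + 2*w <= 3)) and 8*n >= 17
  WP_1: (n + 2*w <= 3 -> ((not (5*n <= 3)) and 8*n >= 17)) and ((not (n + 2*w <= 3)) -> 8*n >= 17)
So before the loop: (n + 2*w <= 3 -> ((not (5*n <= 3)) and 8*n >= 17)) and ((not (n + 2*w <= 3)) -> 8*n >= 17)
Before n := n - w - 7: (n + w <= 10 -> ((not (5*n <= 5*w + 38)) and 8*n >= 8*w + 73)) and ((not (n + w <= 10)) -> 8*n >= 8*w + 73)
Answer: WP = (n + w <= 10 -> ((not (5*n <= 5*w + 38)) and 8*n >= 8*w + 73)) and ((not (n + w <= 10)) -> 8*n >= 8*w + 73)


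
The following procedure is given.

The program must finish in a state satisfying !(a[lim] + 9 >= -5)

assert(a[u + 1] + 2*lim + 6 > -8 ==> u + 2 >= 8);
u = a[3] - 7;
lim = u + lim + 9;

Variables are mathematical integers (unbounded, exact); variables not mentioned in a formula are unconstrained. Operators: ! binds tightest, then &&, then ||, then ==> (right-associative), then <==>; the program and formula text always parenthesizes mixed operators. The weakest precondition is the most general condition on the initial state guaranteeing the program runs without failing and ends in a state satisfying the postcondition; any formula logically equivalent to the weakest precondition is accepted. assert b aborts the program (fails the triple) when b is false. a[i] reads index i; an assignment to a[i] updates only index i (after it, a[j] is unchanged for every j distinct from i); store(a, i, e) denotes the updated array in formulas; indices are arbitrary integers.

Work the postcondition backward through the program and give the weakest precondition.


Working backward. After the program, the postcondition !(a[lim] + 9 >= -5) must hold; in canonical form it is !(a[lim] >= -14).
Before lim := u + lim + 9: !(a[lim + u + 9] >= -14)
Before u := a[3] - 7: !(a[a[3] + lim + 2] >= -14)
Before assert a[u + 1] + 2*lim + 6 > -8 ==> u + 2 >= 8: (a[u + 1] + 2*lim > -14 ==> u >= 6) && (!(a[a[3] + lim + 2] >= -14))
Answer: WP = (a[u + 1] + 2*lim > -14 ==> u >= 6) && (!(a[a[3] + lim + 2] >= -14))


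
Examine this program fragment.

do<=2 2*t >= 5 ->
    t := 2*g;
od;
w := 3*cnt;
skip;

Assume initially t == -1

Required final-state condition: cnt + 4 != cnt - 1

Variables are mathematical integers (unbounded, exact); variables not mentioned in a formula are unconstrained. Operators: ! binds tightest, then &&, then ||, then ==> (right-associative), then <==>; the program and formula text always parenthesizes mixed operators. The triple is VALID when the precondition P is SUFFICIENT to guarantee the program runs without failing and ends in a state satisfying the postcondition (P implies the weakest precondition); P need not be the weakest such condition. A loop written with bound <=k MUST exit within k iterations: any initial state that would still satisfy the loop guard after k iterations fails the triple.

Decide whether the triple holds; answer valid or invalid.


Working backward. After the program, the postcondition cnt + 4 != cnt - 1 must hold; in canonical form it is true.
Before skip: true
Before w := 3*cnt: true
Before the loop (bound <=2), unroll the exhaustion recursion (WP_0 = exit-now case; WP_j = one more guarded iteration, up to j = 2):
  WP_0: !(2*t >= 5)
  WP_1: 2*t >= 5 ==> (!(4*g >= 5))
  WP_2: 2*t >= 5 ==> (4*g >= 5 ==> (!(4*g >= 5)))
So before the loop: 2*t >= 5 ==> (4*g >= 5 ==> (!(4*g >= 5)))
The weakest precondition is 2*t >= 5 ==> (4*g >= 5 ==> (!(4*g >= 5))).
Check whether t == -1 implies it.
Every state satisfying the precondition satisfies the weakest precondition: the implication holds.
Answer: valid


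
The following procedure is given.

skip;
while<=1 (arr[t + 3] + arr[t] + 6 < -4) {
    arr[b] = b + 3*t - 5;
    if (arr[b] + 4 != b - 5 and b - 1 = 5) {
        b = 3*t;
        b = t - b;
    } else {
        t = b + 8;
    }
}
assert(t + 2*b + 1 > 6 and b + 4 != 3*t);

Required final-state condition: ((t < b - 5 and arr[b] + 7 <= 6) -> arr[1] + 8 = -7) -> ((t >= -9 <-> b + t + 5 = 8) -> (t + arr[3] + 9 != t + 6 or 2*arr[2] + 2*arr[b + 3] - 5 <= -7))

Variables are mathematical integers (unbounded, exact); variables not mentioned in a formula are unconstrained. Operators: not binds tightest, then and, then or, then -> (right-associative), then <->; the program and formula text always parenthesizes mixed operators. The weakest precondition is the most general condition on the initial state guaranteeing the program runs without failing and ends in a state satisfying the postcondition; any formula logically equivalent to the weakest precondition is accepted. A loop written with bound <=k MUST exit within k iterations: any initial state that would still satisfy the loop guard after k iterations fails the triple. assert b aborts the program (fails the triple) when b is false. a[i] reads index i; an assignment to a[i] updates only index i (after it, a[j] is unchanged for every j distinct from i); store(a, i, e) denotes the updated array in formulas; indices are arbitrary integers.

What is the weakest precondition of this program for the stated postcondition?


Working backward. After the program, the postcondition ((t < b - 5 and arr[b] + 7 <= 6) -> arr[1] + 8 = -7) -> ((t >= -9 <-> b + t + 5 = 8) -> (t + arr[3] + 9 != t + 6 or 2*arr[2] + 2*arr[b + 3] - 5 <= -7)) must hold; in canonical form it is ((t < b - 5 and arr[b] <= -1) -> arr[1] = -15) -> ((t >= -9 <-> b + t = 3) -> (arr[3] != -3 or 2*arr[b + 3] + 2*arr[2] <= -2)).
Before assert t + 2*b + 1 > 6 and b + 4 != 3*t: 2*b + t > 5 and b != 3*t - 4 and (((t < b - 5 and arr[b] <= -1) -> arr[1] = -15) -> ((t >= -9 <-> b + t = 3) -> (arr[3] != -3 or 2*arr[b + 3] + 2*arr[2] <= -2)))
Before the loop (bound <=1), unroll the exhaustion recursion (WP_0 = exit-now case; WP_j = one more guarded iteration, up to j = 1):
  WP_0: (not (arr[t + 3] + arr[t] < -10)) and 2*b + t > 5 and b != 3*t - 4 and (((t < b - 5 and arr[b] <= -1) -> arr[1] = -15) -> ((t >= -9 <-> b + t = 3) -> (arr[3] != -3 or 2*arr[b + 3] + 2*arr[2] <= -2)))
  WP_1: (arr[t + 3] + arr[t] < -10 -> (((store(arr, b, b + 3*t - 5)[b] != b - 9 and b = 6) -> ((not (store(arr, b, b + 3*t - 5)[t + 3] + store(arr, b, b + 3*t - 5)[t] < -10)) and 3*t < -5 and 5*t != 4 and (((3*t < -5 and store(arr, b, b + 3*t - 5)[-2*t] <= -1) -> store(arr, b, b + 3*t - 5)[1] = -15) -> ((t >= -9 <-> t = -3) -> (store(arr, b, b + 3*t - 5)[3] != -3 or 2*store(arr, b, b + 3*t - 5)[-2*t + 3] + 2*store(arr, b, b + 3*t - 5)[2] <= -2))))) and ((not (store(arr, b, b + 3*t - 5)[b] != b - 9 and b = 6)) -> ((not (store(arr, b, b + 3*t - 5)[b + 11] + store(arr, b, b + 3*t - 5)[b + 8] < -10)) and 3*b > -3 and 2*b != -20 and ((b >= -17 <-> 2*b = -5) -> (store(arr, b, b + 3*t - 5)[3] != -3 or 2*store(arr, b, b + 3*t - 5)[b + 3] + 2*store(arr, b, b + 3*t - 5)[2] <= -2)))))) and ((not (arr[t + 3] + arr[t] < -10)) -> (2*b + t > 5 and b != 3*t - 4 and (((t < b - 5 and arr[b] <= -1) -> arr[1] = -15) -> ((t >= -9 <-> b + t = 3) -> (arr[3] != -3 or 2*arr[b + 3] + 2*arr[2] <= -2)))))
So before the loop: (arr[t + 3] + arr[t] < -10 -> (((store(arr, b, b + 3*t - 5)[b] != b - 9 and b = 6) -> ((not (store(arr, b, b + 3*t - 5)[t + 3] + store(arr, b, b + 3*t - 5)[t] < -10)) and 3*t < -5 and 5*t != 4 and (((3*t < -5 and store(arr, b, b + 3*t - 5)[-2*t] <= -1) -> store(arr, b, b + 3*t - 5)[1] = -15) -> ((t >= -9 <-> t = -3) -> (store(arr, b, b + 3*t - 5)[3] != -3 or 2*store(arr, b, b + 3*t - 5)[-2*t + 3] + 2*store(arr, b, b + 3*t - 5)[2] <= -2))))) and ((not (store(arr, b, b + 3*t - 5)[b] != b - 9 and b = 6)) -> ((not (store(arr, b, b + 3*t - 5)[b + 11] + store(arr, b, b + 3*t - 5)[b + 8] < -10)) and 3*b > -3 and 2*b != -20 and ((b >= -17 <-> 2*b = -5) -> (store(arr, b, b + 3*t - 5)[3] != -3 or 2*store(arr, b, b + 3*t - 5)[b + 3] + 2*store(arr, b, b + 3*t - 5)[2] <= -2)))))) and ((not (arr[t + 3] + arr[t] < -10)) -> (2*b + t > 5 and b != 3*t - 4 and (((t < b - 5 and arr[b] <= -1) -> arr[1] = -15) -> ((t >= -9 <-> b + t = 3) -> (arr[3] != -3 or 2*arr[b + 3] + 2*arr[2] <= -2)))))
Before skip: (arr[t + 3] + arr[t] < -10 -> (((store(arr, b, b + 3*t - 5)[b] != b - 9 and b = 6) -> ((not (store(arr, b, b + 3*t - 5)[t + 3] + store(arr, b, b + 3*t - 5)[t] < -10)) and 3*t < -5 and 5*t != 4 and (((3*t < -5 and store(arr, b, b + 3*t - 5)[-2*t] <= -1) -> store(arr, b, b + 3*t - 5)[1] = -15) -> ((t >= -9 <-> t = -3) -> (store(arr, b, b + 3*t - 5)[3] != -3 or 2*store(arr, b, b + 3*t - 5)[-2*t + 3] + 2*store(arr, b, b + 3*t - 5)[2] <= -2))))) and ((not (store(arr, b, b + 3*t - 5)[b] != b - 9 and b = 6)) -> ((not (store(arr, b, b + 3*t - 5)[b + 11] + store(arr, b, b + 3*t - 5)[b + 8] < -10)) and 3*b > -3 and 2*b != -20 and ((b >= -17 <-> 2*b = -5) -> (store(arr, b, b + 3*t - 5)[3] != -3 or 2*store(arr, b, b + 3*t - 5)[b + 3] + 2*store(arr, b, b + 3*t - 5)[2] <= -2)))))) and ((not (arr[t + 3] + arr[t] < -10)) -> (2*b + t > 5 and b != 3*t - 4 and (((t < b - 5 and arr[b] <= -1) -> arr[1] = -15) -> ((t >= -9 <-> b + t = 3) -> (arr[3] != -3 or 2*arr[b + 3] + 2*arr[2] <= -2)))))
Answer: WP = (arr[t + 3] + arr[t] < -10 -> (((store(arr, b, b + 3*t - 5)[b] != b - 9 and b = 6) -> ((not (store(arr, b, b + 3*t - 5)[t + 3] + store(arr, b, b + 3*t - 5)[t] < -10)) and 3*t < -5 and 5*t != 4 and (((3*t < -5 and store(arr, b, b + 3*t - 5)[-2*t] <= -1) -> store(arr, b, b + 3*t - 5)[1] = -15) -> ((t >= -9 <-> t = -3) -> (store(arr, b, b + 3*t - 5)[3] != -3 or 2*store(arr, b, b + 3*t - 5)[-2*t + 3] + 2*store(arr, b, b + 3*t - 5)[2] <= -2))))) and ((not (store(arr, b, b + 3*t - 5)[b] != b - 9 and b = 6)) -> ((not (store(arr, b, b + 3*t - 5)[b + 11] + store(arr, b, b + 3*t - 5)[b + 8] < -10)) and 3*b > -3 and 2*b != -20 and ((b >= -17 <-> 2*b = -5) -> (store(arr, b, b + 3*t - 5)[3] != -3 or 2*store(arr, b, b + 3*t - 5)[b + 3] + 2*store(arr, b, b + 3*t - 5)[2] <= -2)))))) and ((not (arr[t + 3] + arr[t] < -10)) -> (2*b + t > 5 and b != 3*t - 4 and (((t < b - 5 and arr[b] <= -1) -> arr[1] = -15) -> ((t >= -9 <-> b + t = 3) -> (arr[3] != -3 or 2*arr[b + 3] + 2*arr[2] <= -2)))))
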